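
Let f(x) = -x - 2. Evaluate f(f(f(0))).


f(0) = -2
f(-2) = 0
f(0) = -2

-2


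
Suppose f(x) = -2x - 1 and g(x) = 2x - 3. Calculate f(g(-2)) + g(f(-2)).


16


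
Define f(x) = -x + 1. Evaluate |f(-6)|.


f(-6) = 7
|7| = 7

7


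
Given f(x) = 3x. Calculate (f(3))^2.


f(3) = 9
(9)^2 = 81

81


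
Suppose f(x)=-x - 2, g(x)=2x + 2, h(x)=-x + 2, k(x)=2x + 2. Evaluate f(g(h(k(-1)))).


k(-1) = 0
h(0) = 2
g(2) = 6
f(6) = -8

-8


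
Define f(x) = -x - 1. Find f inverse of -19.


Solve -x - 1 = -19
x = (-19 + 1) / (-1) = 18

18


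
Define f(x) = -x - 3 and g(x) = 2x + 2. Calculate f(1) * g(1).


f(1) = -4
g(1) = 4
Product = -16

-16


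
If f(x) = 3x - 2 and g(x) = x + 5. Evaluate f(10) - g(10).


13


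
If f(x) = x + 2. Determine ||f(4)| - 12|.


f(4) = 6
|6| = 6
|6 - 12| = 6

6


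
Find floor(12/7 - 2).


-1


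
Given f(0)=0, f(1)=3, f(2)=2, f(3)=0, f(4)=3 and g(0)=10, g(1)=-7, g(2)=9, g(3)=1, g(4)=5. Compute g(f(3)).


10


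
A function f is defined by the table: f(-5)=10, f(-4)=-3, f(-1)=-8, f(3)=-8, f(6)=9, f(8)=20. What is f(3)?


Reading from the table at x = 3

-8


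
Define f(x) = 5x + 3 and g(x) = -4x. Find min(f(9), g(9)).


-36


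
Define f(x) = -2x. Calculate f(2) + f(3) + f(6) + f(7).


f(2) = -4
f(3) = -6
f(6) = -12
f(7) = -14
Sum = -36

-36


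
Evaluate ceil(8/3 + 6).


8/3 = 2.6667
2.6667 + 6 = 8.6667
ceil(8.6667) = 9

9


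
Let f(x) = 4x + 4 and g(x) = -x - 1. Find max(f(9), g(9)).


f(9) = 40
g(9) = -10
max = 40

40


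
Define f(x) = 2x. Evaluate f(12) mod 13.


f(12) = 24
24 mod 13 = 11

11


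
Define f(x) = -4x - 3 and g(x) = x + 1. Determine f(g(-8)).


g(-8) = -7
f(-7) = 25

25


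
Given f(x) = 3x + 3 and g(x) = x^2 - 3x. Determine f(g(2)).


g(2) = -2
f(-2) = -3

-3


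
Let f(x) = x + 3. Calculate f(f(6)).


f(6) = 9
f(9) = 12

12


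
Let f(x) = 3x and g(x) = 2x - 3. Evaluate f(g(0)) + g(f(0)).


f(g(0)) = -9
g(f(0)) = -3
Sum = -12

-12


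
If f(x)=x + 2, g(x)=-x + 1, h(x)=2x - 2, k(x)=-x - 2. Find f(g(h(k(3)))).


k(3) = -5
h(-5) = -12
g(-12) = 13
f(13) = 15

15


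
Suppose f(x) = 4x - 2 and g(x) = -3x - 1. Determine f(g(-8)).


g(-8) = 23
f(23) = 90

90


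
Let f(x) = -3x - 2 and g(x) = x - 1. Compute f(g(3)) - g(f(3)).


f(g(3)) = -8
g(f(3)) = -12
Difference = 4

4


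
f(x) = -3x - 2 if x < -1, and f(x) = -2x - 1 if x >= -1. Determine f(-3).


7


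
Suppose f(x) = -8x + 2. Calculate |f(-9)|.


f(-9) = 74
|74| = 74

74


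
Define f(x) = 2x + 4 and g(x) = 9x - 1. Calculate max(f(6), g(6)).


f(6) = 16
g(6) = 53
max = 53

53


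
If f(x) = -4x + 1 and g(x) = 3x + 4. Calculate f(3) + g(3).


f(3) = -11
g(3) = 13
Sum = 2

2


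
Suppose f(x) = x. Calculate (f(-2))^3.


-8


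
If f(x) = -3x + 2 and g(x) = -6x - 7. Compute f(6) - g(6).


f(6) = -16
g(6) = -43
Difference = 27

27


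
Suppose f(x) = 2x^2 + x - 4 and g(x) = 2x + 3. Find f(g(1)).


g(1) = 5
f(5) = 2*(5)^2 + 1*(5) - 4 = 51

51


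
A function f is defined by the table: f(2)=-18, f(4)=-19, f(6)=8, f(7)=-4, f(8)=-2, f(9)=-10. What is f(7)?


Reading from the table at x = 7

-4


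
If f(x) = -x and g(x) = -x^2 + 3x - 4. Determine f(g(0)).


g(0) = -4
f(-4) = 4

4


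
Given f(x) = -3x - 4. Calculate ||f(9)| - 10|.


f(9) = -31
|-31| = 31
|31 - 10| = 21

21


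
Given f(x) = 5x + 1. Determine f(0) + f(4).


f(0) = 1
f(4) = 21
Sum = 22

22


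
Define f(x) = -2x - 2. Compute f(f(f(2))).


f(2) = -6
f(-6) = 10
f(10) = -22

-22


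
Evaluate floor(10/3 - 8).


10/3 = 3.3333
3.3333 - 8 = -4.6667
floor(-4.6667) = -5

-5


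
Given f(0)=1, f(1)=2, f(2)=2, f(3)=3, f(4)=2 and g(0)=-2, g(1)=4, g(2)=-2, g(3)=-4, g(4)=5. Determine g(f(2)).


f(2) = 2
g(2) = -2

-2


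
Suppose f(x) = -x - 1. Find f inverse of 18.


Solve -x - 1 = 18
x = (18 + 1) / (-1) = -19

-19


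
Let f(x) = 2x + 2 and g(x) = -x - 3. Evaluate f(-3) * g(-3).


0


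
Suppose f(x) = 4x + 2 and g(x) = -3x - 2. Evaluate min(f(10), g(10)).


f(10) = 42
g(10) = -32
min = -32

-32


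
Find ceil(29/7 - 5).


0


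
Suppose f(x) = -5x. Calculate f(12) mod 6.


f(12) = -60
-60 mod 6 = 0

0


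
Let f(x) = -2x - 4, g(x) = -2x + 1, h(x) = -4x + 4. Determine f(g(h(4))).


h(4) = -12
g(-12) = 25
f(25) = -54

-54


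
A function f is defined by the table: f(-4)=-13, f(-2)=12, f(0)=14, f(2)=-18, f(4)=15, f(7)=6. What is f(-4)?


Reading from the table at x = -4

-13


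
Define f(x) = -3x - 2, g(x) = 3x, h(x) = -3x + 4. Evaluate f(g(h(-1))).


h(-1) = 7
g(7) = 21
f(21) = -65

-65


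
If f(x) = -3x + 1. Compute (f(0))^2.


f(0) = 1
(1)^2 = 1

1


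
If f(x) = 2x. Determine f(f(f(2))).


f(2) = 4
f(4) = 8
f(8) = 16

16


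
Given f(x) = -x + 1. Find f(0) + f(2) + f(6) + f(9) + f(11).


f(0) = 1
f(2) = -1
f(6) = -5
f(9) = -8
f(11) = -10
Sum = -23

-23


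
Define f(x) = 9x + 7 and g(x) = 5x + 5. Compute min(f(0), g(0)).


f(0) = 7
g(0) = 5
min = 5

5


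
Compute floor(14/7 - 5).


-3


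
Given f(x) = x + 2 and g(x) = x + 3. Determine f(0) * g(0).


f(0) = 2
g(0) = 3
Product = 6

6


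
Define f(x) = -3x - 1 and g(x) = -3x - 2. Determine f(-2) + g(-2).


f(-2) = 5
g(-2) = 4
Sum = 9

9


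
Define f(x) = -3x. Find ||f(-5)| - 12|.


f(-5) = 15
|15| = 15
|15 - 12| = 3

3


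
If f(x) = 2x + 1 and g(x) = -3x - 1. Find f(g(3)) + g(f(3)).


-41


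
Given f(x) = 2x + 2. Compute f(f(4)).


22


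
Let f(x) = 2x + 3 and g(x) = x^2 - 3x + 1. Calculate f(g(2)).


g(2) = -1
f(-1) = 1

1


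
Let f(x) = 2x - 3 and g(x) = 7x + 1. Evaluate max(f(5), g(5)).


36


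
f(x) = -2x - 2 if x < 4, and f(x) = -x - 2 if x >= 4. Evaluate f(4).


-6


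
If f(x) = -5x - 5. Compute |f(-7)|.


f(-7) = 30
|30| = 30

30


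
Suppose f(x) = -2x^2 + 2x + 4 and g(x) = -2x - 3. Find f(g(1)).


-56


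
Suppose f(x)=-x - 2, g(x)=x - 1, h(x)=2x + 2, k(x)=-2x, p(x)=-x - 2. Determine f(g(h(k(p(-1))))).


p(-1) = -1
k(-1) = 2
h(2) = 6
g(6) = 5
f(5) = -7

-7


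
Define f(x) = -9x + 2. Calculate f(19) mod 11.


f(19) = -169
-169 mod 11 = 7

7


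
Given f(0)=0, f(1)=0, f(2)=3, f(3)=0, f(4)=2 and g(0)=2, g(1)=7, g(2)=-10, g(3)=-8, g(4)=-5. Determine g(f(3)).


f(3) = 0
g(0) = 2

2


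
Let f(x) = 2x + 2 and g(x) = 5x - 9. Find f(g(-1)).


g(-1) = -14
f(-14) = -26

-26


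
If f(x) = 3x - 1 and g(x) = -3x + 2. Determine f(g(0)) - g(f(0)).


f(g(0)) = 5
g(f(0)) = 5
Difference = 0

0


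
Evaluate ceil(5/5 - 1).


5/5 = 1
1 - 1 = 0
ceil(0) = 0

0


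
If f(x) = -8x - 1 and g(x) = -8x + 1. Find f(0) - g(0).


f(0) = -1
g(0) = 1
Difference = -2

-2


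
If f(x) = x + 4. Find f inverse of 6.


Solve x + 4 = 6
x = (6 - 4) / 1 = 2

2


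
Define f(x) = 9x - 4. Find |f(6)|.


f(6) = 50
|50| = 50

50


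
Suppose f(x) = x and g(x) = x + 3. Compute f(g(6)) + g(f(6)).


f(g(6)) = 9
g(f(6)) = 9
Sum = 18

18


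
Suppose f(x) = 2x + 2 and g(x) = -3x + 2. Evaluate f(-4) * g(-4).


f(-4) = -6
g(-4) = 14
Product = -84

-84


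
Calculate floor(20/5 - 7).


20/5 = 4
4 - 7 = -3
floor(-3) = -3

-3


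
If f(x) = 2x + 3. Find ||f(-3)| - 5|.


f(-3) = -3
|-3| = 3
|3 - 5| = 2

2


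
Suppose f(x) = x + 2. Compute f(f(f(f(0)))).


8


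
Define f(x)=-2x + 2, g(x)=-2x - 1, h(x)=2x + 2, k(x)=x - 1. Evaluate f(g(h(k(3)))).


k(3) = 2
h(2) = 6
g(6) = -13
f(-13) = 28

28


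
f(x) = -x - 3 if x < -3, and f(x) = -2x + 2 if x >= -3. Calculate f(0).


2


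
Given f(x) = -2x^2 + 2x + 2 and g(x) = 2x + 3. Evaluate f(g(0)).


g(0) = 3
f(3) = (-2)*(3)^2 + 2*(3) + 2 = -10

-10


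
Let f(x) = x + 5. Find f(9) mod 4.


2


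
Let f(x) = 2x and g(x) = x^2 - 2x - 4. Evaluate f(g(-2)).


g(-2) = 4
f(4) = 8

8


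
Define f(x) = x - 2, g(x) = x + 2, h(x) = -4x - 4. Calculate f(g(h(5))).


h(5) = -24
g(-24) = -22
f(-22) = -24

-24


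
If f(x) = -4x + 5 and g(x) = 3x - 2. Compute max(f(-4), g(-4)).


f(-4) = 21
g(-4) = -14
max = 21

21


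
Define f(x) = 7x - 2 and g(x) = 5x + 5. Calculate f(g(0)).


g(0) = 5
f(5) = 33

33


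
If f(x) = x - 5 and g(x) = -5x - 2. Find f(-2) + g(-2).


1


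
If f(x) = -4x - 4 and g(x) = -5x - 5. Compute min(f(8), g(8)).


f(8) = -36
g(8) = -45
min = -45

-45


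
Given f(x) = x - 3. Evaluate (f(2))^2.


f(2) = -1
(-1)^2 = 1

1


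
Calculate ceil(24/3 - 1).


24/3 = 8
8 - 1 = 7
ceil(7) = 7

7


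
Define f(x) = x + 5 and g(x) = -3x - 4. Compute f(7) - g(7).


f(7) = 12
g(7) = -25
Difference = 37

37


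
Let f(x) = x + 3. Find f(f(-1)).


f(-1) = 2
f(2) = 5

5


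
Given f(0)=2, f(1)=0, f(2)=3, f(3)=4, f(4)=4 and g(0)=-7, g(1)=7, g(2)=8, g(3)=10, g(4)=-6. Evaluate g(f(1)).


-7


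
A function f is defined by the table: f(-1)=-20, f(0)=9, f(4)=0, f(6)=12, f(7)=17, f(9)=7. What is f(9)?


7


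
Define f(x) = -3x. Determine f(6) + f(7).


f(6) = -18
f(7) = -21
Sum = -39

-39


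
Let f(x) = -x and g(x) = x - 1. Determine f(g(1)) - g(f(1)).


f(g(1)) = 0
g(f(1)) = -2
Difference = 2

2


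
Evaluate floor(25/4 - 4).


2


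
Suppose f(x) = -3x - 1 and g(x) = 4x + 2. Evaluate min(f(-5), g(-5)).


f(-5) = 14
g(-5) = -18
min = -18

-18


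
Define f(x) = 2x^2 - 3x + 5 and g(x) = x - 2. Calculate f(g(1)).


10


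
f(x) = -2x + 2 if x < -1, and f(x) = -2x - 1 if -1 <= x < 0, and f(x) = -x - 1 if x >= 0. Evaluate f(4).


4 satisfies x >= 0
f(4) = -5

-5


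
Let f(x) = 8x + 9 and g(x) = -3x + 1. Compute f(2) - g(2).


f(2) = 25
g(2) = -5
Difference = 30

30


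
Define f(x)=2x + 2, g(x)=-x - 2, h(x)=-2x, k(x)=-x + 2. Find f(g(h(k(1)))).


2


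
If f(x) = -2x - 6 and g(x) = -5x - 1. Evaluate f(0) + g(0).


-7


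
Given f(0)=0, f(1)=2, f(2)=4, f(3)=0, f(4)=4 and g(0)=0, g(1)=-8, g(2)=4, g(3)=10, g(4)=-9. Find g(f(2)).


f(2) = 4
g(4) = -9

-9


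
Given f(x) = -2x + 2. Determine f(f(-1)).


f(-1) = 4
f(4) = -6

-6


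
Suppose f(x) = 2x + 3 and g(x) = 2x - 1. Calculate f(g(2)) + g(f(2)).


f(g(2)) = 9
g(f(2)) = 13
Sum = 22

22


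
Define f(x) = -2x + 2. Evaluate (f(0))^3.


f(0) = 2
(2)^3 = 8

8


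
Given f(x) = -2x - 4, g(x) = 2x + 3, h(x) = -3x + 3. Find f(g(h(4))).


h(4) = -9
g(-9) = -15
f(-15) = 26

26


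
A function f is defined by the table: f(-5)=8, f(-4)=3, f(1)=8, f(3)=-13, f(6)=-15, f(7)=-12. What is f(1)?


Reading from the table at x = 1

8


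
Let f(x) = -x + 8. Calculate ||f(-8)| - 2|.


f(-8) = 16
|16| = 16
|16 - 2| = 14

14


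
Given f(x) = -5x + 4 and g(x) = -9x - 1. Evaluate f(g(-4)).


g(-4) = 35
f(35) = -171

-171


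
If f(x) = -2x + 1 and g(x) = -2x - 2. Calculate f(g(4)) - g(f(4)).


f(g(4)) = 21
g(f(4)) = 12
Difference = 9

9


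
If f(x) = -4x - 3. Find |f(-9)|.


f(-9) = 33
|33| = 33

33


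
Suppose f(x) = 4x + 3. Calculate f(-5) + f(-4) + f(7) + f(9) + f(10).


f(-5) = -17
f(-4) = -13
f(7) = 31
f(9) = 39
f(10) = 43
Sum = 83

83


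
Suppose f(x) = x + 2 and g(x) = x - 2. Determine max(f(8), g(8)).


f(8) = 10
g(8) = 6
max = 10

10


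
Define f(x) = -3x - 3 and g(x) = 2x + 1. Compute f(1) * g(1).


f(1) = -6
g(1) = 3
Product = -18

-18


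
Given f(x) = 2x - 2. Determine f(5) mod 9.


f(5) = 8
8 mod 9 = 8

8


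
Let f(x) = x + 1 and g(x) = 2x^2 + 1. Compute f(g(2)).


g(2) = 9
f(9) = 10

10


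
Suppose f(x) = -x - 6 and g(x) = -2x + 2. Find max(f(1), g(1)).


0


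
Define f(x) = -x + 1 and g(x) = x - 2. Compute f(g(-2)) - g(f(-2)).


f(g(-2)) = 5
g(f(-2)) = 1
Difference = 4

4


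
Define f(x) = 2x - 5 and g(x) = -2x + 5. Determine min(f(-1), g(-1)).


f(-1) = -7
g(-1) = 7
min = -7

-7


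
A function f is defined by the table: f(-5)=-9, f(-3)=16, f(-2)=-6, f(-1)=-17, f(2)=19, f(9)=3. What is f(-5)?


Reading from the table at x = -5

-9


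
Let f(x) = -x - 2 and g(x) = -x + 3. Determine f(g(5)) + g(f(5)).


f(g(5)) = 0
g(f(5)) = 10
Sum = 10

10


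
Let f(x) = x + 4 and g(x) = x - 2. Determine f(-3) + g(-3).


f(-3) = 1
g(-3) = -5
Sum = -4

-4


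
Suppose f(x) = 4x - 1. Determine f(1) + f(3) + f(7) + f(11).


f(1) = 3
f(3) = 11
f(7) = 27
f(11) = 43
Sum = 84

84


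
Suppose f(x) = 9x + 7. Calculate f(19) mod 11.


f(19) = 178
178 mod 11 = 2

2


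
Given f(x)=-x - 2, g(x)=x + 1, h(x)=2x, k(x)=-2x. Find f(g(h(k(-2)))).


k(-2) = 4
h(4) = 8
g(8) = 9
f(9) = -11

-11


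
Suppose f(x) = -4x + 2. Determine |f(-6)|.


f(-6) = 26
|26| = 26

26


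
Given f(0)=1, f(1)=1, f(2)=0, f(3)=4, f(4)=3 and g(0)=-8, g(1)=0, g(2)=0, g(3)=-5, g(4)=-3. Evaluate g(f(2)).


f(2) = 0
g(0) = -8

-8


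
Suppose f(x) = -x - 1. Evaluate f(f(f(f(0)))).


f(0) = -1
f(-1) = 0
f(0) = -1
f(-1) = 0

0


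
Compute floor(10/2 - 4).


10/2 = 5
5 - 4 = 1
floor(1) = 1

1


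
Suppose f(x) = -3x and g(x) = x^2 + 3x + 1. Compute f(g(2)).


g(2) = 11
f(11) = -33

-33


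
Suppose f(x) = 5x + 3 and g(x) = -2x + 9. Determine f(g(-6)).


g(-6) = 21
f(21) = 108

108


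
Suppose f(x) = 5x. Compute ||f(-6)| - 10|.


f(-6) = -30
|-30| = 30
|30 - 10| = 20

20


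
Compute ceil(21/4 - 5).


1


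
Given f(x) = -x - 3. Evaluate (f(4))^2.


49


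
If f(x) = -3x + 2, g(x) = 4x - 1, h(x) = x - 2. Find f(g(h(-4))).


h(-4) = -6
g(-6) = -25
f(-25) = 77

77


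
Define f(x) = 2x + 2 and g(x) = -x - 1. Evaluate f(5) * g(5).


-72


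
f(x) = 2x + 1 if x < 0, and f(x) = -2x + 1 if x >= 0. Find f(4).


4 satisfies x >= 0
f(4) = -7

-7


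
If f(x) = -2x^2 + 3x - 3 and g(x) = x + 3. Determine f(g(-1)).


g(-1) = 2
f(2) = (-2)*(2)^2 + 3*(2) - 3 = -5

-5


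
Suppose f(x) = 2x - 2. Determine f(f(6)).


f(6) = 10
f(10) = 18

18


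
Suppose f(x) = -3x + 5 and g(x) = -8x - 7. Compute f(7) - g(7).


f(7) = -16
g(7) = -63
Difference = 47

47


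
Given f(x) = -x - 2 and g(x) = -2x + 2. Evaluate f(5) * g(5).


f(5) = -7
g(5) = -8
Product = 56

56


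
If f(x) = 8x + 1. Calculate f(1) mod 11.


f(1) = 9
9 mod 11 = 9

9


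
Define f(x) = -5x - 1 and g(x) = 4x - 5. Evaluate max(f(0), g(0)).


f(0) = -1
g(0) = -5
max = -1

-1


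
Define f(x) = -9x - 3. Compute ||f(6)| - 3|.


f(6) = -57
|-57| = 57
|57 - 3| = 54

54


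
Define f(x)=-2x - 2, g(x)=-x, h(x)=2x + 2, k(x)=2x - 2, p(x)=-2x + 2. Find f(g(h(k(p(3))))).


p(3) = -4
k(-4) = -10
h(-10) = -18
g(-18) = 18
f(18) = -38

-38


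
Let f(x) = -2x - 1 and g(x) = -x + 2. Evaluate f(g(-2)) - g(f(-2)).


f(g(-2)) = -9
g(f(-2)) = -1
Difference = -8

-8


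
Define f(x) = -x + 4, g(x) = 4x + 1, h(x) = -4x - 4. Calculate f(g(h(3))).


67


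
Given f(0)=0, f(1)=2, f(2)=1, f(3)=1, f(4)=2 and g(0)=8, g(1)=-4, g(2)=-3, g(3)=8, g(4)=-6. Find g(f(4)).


-3


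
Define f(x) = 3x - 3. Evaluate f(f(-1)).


f(-1) = -6
f(-6) = -21

-21


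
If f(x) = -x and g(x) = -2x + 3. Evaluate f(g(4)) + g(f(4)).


f(g(4)) = 5
g(f(4)) = 11
Sum = 16

16


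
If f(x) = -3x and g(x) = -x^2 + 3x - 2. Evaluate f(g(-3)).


g(-3) = -20
f(-20) = 60

60


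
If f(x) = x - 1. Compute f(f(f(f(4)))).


f(4) = 3
f(3) = 2
f(2) = 1
f(1) = 0

0


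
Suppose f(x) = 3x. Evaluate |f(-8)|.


24


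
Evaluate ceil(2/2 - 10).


-9


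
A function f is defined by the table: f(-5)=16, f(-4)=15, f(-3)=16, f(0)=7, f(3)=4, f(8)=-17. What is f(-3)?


Reading from the table at x = -3

16


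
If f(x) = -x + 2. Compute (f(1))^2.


f(1) = 1
(1)^2 = 1

1


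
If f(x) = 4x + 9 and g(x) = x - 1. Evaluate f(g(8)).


g(8) = 7
f(7) = 37

37


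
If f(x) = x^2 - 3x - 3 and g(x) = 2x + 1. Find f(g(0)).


g(0) = 1
f(1) = 1*(1)^2 - 3*(1) - 3 = -5

-5


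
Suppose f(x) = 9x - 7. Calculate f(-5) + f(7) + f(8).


f(-5) = -52
f(7) = 56
f(8) = 65
Sum = 69

69


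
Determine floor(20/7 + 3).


20/7 = 2.8571
2.8571 + 3 = 5.8571
floor(5.8571) = 5

5


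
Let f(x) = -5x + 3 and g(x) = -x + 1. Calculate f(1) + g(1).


f(1) = -2
g(1) = 0
Sum = -2

-2


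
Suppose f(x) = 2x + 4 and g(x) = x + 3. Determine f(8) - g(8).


f(8) = 20
g(8) = 11
Difference = 9

9


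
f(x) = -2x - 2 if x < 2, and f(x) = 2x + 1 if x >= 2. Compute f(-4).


-4 satisfies x < 2
f(-4) = 6

6


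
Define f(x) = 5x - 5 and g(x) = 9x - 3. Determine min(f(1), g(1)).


f(1) = 0
g(1) = 6
min = 0

0


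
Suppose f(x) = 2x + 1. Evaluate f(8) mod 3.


f(8) = 17
17 mod 3 = 2

2


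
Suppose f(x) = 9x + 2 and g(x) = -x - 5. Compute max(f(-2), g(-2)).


f(-2) = -16
g(-2) = -3
max = -3

-3


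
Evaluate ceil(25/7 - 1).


25/7 = 3.5714
3.5714 - 1 = 2.5714
ceil(2.5714) = 3

3


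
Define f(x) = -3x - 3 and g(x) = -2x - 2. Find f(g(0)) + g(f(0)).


f(g(0)) = 3
g(f(0)) = 4
Sum = 7

7


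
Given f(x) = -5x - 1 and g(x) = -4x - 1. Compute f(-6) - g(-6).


f(-6) = 29
g(-6) = 23
Difference = 6

6


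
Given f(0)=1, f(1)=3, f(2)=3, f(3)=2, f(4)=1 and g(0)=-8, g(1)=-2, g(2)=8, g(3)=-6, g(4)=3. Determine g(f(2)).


f(2) = 3
g(3) = -6

-6


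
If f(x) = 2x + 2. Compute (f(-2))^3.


f(-2) = -2
(-2)^3 = -8

-8


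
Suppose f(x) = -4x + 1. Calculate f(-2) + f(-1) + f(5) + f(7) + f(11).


-75


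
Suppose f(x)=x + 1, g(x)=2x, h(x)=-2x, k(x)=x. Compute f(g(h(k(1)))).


k(1) = 1
h(1) = -2
g(-2) = -4
f(-4) = -3

-3


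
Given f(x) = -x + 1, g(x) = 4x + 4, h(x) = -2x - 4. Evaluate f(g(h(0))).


h(0) = -4
g(-4) = -12
f(-12) = 13

13


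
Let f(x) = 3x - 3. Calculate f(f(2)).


f(2) = 3
f(3) = 6

6


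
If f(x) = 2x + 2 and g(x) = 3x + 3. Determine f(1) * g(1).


f(1) = 4
g(1) = 6
Product = 24

24


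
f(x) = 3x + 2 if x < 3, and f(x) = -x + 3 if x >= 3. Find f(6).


6 satisfies x >= 3
f(6) = -3

-3


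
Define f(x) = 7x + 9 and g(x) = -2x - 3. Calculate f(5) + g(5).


f(5) = 44
g(5) = -13
Sum = 31

31


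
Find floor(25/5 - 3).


25/5 = 5
5 - 3 = 2
floor(2) = 2

2


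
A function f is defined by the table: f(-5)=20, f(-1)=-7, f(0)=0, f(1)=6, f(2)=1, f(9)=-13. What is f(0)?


0


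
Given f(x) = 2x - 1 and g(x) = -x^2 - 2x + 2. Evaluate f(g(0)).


3


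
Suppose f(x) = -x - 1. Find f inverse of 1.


Solve -x - 1 = 1
x = (1 + 1) / (-1) = -2

-2


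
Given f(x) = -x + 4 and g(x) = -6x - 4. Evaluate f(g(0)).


g(0) = -4
f(-4) = 8

8


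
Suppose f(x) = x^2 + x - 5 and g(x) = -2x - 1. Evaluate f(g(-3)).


g(-3) = 5
f(5) = 1*(5)^2 + 1*(5) - 5 = 25

25


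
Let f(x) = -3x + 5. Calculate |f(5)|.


f(5) = -10
|-10| = 10

10


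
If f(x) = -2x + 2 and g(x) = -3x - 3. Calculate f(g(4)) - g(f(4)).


f(g(4)) = 32
g(f(4)) = 15
Difference = 17

17


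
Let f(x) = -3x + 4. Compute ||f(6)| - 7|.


f(6) = -14
|-14| = 14
|14 - 7| = 7

7


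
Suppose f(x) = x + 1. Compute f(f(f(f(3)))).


f(3) = 4
f(4) = 5
f(5) = 6
f(6) = 7

7


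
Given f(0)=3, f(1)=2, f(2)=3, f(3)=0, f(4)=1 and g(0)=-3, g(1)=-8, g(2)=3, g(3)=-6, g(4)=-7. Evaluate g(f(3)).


-3


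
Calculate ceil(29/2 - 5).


29/2 = 14.5
14.5 - 5 = 9.5
ceil(9.5) = 10

10


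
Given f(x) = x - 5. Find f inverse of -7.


-2


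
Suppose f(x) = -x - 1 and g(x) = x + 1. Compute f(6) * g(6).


f(6) = -7
g(6) = 7
Product = -49

-49


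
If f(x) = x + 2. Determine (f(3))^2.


f(3) = 5
(5)^2 = 25

25


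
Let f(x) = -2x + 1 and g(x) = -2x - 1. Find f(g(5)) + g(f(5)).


40


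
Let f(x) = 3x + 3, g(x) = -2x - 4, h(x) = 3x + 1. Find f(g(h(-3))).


h(-3) = -8
g(-8) = 12
f(12) = 39

39


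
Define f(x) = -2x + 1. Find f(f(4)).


f(4) = -7
f(-7) = 15

15


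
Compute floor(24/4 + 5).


24/4 = 6
6 + 5 = 11
floor(11) = 11

11


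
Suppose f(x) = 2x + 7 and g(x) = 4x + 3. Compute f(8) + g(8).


f(8) = 23
g(8) = 35
Sum = 58

58


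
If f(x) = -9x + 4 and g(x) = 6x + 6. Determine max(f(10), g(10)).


f(10) = -86
g(10) = 66
max = 66

66


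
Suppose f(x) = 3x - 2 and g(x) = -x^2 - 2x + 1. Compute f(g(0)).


g(0) = 1
f(1) = 1

1


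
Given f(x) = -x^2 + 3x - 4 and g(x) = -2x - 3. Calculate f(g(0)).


g(0) = -3
f(-3) = (-1)*(-3)^2 + 3*(-3) - 4 = -22

-22


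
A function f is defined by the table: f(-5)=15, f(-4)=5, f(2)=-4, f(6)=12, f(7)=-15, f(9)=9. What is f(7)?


Reading from the table at x = 7

-15


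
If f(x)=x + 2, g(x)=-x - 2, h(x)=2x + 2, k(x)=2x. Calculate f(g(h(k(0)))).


k(0) = 0
h(0) = 2
g(2) = -4
f(-4) = -2

-2


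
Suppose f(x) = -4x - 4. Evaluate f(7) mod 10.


8


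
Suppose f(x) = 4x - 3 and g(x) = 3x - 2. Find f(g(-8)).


g(-8) = -26
f(-26) = -107

-107


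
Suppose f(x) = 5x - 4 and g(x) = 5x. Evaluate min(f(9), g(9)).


f(9) = 41
g(9) = 45
min = 41

41


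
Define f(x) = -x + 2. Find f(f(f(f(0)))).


f(0) = 2
f(2) = 0
f(0) = 2
f(2) = 0

0


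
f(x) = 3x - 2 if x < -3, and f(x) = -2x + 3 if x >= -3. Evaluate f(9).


9 satisfies x >= -3
f(9) = -15

-15


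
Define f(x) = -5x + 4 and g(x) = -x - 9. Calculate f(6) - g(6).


f(6) = -26
g(6) = -15
Difference = -11

-11


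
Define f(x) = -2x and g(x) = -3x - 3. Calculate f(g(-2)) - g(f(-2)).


f(g(-2)) = -6
g(f(-2)) = -15
Difference = 9

9


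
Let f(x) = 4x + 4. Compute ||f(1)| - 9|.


f(1) = 8
|8| = 8
|8 - 9| = 1

1


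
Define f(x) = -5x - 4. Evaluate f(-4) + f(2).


2


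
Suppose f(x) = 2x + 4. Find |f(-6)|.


f(-6) = -8
|-8| = 8

8


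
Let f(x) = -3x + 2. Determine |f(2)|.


4


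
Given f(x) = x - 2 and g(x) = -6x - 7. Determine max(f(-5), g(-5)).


f(-5) = -7
g(-5) = 23
max = 23

23


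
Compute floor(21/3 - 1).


6


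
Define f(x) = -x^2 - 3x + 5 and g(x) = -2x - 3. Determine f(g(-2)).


g(-2) = 1
f(1) = (-1)*(1)^2 - 3*(1) + 5 = 1

1


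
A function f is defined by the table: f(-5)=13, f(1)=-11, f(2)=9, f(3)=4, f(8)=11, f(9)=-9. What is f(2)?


9


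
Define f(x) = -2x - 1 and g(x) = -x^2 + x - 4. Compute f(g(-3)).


g(-3) = -16
f(-16) = 31

31


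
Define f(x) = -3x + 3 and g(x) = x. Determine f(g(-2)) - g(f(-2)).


f(g(-2)) = 9
g(f(-2)) = 9
Difference = 0

0


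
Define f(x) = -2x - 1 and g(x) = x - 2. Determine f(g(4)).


g(4) = 2
f(2) = -5

-5


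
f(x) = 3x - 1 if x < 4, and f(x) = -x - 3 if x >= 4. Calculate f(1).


1 satisfies x < 4
f(1) = 2

2


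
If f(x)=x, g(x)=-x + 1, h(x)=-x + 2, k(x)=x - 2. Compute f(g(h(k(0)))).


k(0) = -2
h(-2) = 4
g(4) = -3
f(-3) = -3

-3


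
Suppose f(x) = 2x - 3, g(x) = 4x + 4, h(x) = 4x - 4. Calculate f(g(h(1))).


h(1) = 0
g(0) = 4
f(4) = 5

5


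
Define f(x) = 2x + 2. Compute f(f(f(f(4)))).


94


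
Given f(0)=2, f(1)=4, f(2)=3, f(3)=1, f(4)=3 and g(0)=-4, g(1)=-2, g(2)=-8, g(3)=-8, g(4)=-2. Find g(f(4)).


-8


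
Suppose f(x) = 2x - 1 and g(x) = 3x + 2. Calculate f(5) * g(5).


f(5) = 9
g(5) = 17
Product = 153

153


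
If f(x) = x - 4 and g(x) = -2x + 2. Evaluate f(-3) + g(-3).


f(-3) = -7
g(-3) = 8
Sum = 1

1


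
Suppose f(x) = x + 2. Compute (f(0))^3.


f(0) = 2
(2)^3 = 8

8


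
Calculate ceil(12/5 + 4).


12/5 = 2.4
2.4 + 4 = 6.4
ceil(6.4) = 7

7


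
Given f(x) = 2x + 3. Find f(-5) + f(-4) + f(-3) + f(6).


f(-5) = -7
f(-4) = -5
f(-3) = -3
f(6) = 15
Sum = 0

0


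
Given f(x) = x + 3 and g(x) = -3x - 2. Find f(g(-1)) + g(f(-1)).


f(g(-1)) = 4
g(f(-1)) = -8
Sum = -4

-4


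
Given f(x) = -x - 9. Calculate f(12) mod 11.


f(12) = -21
-21 mod 11 = 1

1


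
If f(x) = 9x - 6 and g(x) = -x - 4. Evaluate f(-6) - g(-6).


f(-6) = -60
g(-6) = 2
Difference = -62

-62


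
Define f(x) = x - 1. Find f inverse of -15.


Solve x - 1 = -15
x = (-15 + 1) / 1 = -14

-14


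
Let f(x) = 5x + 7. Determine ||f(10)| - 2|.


f(10) = 57
|57| = 57
|57 - 2| = 55

55


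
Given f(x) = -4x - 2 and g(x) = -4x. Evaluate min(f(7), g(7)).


f(7) = -30
g(7) = -28
min = -30

-30


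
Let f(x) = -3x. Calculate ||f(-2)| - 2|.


f(-2) = 6
|6| = 6
|6 - 2| = 4

4


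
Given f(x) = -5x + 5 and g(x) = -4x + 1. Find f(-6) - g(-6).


f(-6) = 35
g(-6) = 25
Difference = 10

10


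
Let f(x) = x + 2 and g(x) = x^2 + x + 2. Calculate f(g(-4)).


g(-4) = 14
f(14) = 16

16


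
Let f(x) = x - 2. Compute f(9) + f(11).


f(9) = 7
f(11) = 9
Sum = 16

16


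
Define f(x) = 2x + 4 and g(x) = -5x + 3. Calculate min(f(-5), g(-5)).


f(-5) = -6
g(-5) = 28
min = -6

-6


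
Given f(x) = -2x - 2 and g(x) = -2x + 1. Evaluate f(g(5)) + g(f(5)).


f(g(5)) = 16
g(f(5)) = 25
Sum = 41

41


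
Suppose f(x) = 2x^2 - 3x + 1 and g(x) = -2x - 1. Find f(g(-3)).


g(-3) = 5
f(5) = 2*(5)^2 - 3*(5) + 1 = 36

36


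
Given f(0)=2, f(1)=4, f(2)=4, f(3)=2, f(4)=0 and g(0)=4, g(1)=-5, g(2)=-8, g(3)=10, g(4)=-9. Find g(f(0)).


f(0) = 2
g(2) = -8

-8


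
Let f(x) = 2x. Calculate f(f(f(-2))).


f(-2) = -4
f(-4) = -8
f(-8) = -16

-16


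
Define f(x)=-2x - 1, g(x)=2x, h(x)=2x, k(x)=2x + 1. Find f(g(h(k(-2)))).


23


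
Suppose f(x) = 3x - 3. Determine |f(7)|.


f(7) = 18
|18| = 18

18


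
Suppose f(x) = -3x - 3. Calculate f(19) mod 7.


f(19) = -60
-60 mod 7 = 3

3


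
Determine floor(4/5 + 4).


4/5 = 0.8
0.8 + 4 = 4.8
floor(4.8) = 4

4


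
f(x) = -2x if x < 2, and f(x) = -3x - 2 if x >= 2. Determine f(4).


4 satisfies x >= 2
f(4) = -14

-14


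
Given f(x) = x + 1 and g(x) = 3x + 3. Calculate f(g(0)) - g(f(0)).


-2


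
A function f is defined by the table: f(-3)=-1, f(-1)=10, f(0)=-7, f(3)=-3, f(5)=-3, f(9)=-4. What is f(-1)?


10


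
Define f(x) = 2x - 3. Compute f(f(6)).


f(6) = 9
f(9) = 15

15


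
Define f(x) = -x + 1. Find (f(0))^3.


f(0) = 1
(1)^3 = 1

1


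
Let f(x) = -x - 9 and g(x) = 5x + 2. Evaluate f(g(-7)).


g(-7) = -33
f(-33) = 24

24


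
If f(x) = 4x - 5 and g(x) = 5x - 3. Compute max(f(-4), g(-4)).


f(-4) = -21
g(-4) = -23
max = -21

-21


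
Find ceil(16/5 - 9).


16/5 = 3.2
3.2 - 9 = -5.8
ceil(-5.8) = -5

-5


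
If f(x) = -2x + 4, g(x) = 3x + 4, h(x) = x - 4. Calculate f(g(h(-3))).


h(-3) = -7
g(-7) = -17
f(-17) = 38

38


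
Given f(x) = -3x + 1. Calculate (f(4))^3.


f(4) = -11
(-11)^3 = -1331

-1331


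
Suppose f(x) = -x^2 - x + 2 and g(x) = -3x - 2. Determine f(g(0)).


0


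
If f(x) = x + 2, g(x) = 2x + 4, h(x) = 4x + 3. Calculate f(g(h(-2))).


h(-2) = -5
g(-5) = -6
f(-6) = -4

-4


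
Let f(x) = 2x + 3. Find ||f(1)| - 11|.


6


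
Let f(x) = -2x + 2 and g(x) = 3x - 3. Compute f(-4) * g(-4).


f(-4) = 10
g(-4) = -15
Product = -150

-150


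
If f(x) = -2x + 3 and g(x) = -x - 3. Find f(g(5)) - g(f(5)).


f(g(5)) = 19
g(f(5)) = 4
Difference = 15

15


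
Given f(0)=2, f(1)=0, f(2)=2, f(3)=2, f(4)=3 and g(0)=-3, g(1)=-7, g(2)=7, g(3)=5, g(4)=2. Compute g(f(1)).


f(1) = 0
g(0) = -3

-3


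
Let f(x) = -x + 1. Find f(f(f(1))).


f(1) = 0
f(0) = 1
f(1) = 0

0


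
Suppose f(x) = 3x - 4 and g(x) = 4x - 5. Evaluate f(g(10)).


g(10) = 35
f(35) = 101

101


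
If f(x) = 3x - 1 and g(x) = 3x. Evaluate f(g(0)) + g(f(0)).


-4


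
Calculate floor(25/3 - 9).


25/3 = 8.3333
8.3333 - 9 = -0.6667
floor(-0.6667) = -1

-1


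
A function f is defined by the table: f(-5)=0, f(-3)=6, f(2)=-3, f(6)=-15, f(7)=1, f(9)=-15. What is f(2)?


Reading from the table at x = 2

-3


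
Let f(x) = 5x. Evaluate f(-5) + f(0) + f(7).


f(-5) = -25
f(0) = 0
f(7) = 35
Sum = 10

10


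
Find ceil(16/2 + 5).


13


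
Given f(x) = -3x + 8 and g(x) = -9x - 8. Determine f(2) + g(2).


f(2) = 2
g(2) = -26
Sum = -24

-24


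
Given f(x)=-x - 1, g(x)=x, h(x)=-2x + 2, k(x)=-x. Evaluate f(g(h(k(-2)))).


k(-2) = 2
h(2) = -2
g(-2) = -2
f(-2) = 1

1


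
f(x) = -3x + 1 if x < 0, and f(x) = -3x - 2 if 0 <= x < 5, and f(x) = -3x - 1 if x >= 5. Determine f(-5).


-5 satisfies x < 0
f(-5) = 16

16


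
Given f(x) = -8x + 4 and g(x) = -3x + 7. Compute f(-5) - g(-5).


f(-5) = 44
g(-5) = 22
Difference = 22

22


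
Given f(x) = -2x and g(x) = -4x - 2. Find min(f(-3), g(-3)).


f(-3) = 6
g(-3) = 10
min = 6

6


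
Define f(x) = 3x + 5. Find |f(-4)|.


f(-4) = -7
|-7| = 7

7


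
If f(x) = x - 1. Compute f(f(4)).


f(4) = 3
f(3) = 2

2


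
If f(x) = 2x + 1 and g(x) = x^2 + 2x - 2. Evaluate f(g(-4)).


g(-4) = 6
f(6) = 13

13


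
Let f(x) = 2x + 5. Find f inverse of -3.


Solve 2x + 5 = -3
x = (-3 - 5) / 2 = -4

-4


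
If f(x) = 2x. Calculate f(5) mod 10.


0


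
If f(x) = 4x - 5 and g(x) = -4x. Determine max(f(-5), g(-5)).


f(-5) = -25
g(-5) = 20
max = 20

20


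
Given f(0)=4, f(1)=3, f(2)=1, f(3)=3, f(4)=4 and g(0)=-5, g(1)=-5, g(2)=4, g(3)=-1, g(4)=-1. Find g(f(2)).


f(2) = 1
g(1) = -5

-5


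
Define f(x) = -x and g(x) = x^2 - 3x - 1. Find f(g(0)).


g(0) = -1
f(-1) = 1

1


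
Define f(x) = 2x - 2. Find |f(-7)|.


16


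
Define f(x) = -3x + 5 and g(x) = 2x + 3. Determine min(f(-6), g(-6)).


-9


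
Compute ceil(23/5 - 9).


-4


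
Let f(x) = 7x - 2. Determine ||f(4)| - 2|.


f(4) = 26
|26| = 26
|26 - 2| = 24

24


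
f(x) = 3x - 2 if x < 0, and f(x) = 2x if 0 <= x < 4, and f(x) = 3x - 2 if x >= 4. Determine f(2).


2 satisfies 0 <= x < 4
f(2) = 4

4


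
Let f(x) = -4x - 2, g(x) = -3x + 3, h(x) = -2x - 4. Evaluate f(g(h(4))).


h(4) = -12
g(-12) = 39
f(39) = -158

-158


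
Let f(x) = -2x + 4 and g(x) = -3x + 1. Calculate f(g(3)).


g(3) = -8
f(-8) = 20

20


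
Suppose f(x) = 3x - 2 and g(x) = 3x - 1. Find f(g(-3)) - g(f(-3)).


f(g(-3)) = -32
g(f(-3)) = -34
Difference = 2

2


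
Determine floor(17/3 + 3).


17/3 = 5.6667
5.6667 + 3 = 8.6667
floor(8.6667) = 8

8


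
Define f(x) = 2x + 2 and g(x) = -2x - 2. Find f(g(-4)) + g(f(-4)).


f(g(-4)) = 14
g(f(-4)) = 10
Sum = 24

24


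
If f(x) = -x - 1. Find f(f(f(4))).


f(4) = -5
f(-5) = 4
f(4) = -5

-5


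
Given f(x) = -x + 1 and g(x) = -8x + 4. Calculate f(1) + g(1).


f(1) = 0
g(1) = -4
Sum = -4

-4


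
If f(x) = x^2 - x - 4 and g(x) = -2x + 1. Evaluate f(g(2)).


g(2) = -3
f(-3) = 1*(-3)^2 - 1*(-3) - 4 = 8

8


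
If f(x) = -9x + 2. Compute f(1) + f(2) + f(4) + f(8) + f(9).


f(1) = -7
f(2) = -16
f(4) = -34
f(8) = -70
f(9) = -79
Sum = -206

-206


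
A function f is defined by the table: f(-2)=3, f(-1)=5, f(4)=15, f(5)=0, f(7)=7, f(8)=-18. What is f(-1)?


Reading from the table at x = -1

5


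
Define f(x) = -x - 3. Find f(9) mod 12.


f(9) = -12
-12 mod 12 = 0

0


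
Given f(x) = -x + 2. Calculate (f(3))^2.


f(3) = -1
(-1)^2 = 1

1


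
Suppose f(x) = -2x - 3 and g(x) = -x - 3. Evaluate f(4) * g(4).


f(4) = -11
g(4) = -7
Product = 77

77


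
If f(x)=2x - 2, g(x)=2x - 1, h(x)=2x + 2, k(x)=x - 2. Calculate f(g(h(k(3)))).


k(3) = 1
h(1) = 4
g(4) = 7
f(7) = 12

12


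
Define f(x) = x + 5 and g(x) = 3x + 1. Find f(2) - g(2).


0


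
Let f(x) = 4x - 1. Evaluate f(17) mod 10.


f(17) = 67
67 mod 10 = 7

7


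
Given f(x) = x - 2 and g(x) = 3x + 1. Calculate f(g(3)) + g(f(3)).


f(g(3)) = 8
g(f(3)) = 4
Sum = 12

12


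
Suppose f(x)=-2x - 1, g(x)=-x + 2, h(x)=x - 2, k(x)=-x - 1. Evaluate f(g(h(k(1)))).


-13


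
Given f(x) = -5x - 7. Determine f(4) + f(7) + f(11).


-131


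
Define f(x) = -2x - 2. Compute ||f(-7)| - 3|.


9


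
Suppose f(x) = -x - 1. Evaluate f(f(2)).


f(2) = -3
f(-3) = 2

2


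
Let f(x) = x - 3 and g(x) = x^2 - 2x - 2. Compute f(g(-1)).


g(-1) = 1
f(1) = -2

-2


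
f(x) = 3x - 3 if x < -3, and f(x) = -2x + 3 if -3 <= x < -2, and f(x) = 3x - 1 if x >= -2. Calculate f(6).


6 satisfies x >= -2
f(6) = 17

17


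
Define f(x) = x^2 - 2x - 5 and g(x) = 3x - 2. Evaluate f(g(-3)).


g(-3) = -11
f(-11) = 1*(-11)^2 - 2*(-11) - 5 = 138

138


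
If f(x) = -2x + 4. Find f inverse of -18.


Solve -2x + 4 = -18
x = (-18 - 4) / (-2) = 11

11


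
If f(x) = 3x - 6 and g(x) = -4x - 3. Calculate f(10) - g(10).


67


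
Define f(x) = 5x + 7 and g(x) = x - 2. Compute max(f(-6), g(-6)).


f(-6) = -23
g(-6) = -8
max = -8

-8


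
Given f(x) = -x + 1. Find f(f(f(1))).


f(1) = 0
f(0) = 1
f(1) = 0

0


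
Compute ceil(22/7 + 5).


22/7 = 3.1429
3.1429 + 5 = 8.1429
ceil(8.1429) = 9

9


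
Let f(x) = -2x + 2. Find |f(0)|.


2


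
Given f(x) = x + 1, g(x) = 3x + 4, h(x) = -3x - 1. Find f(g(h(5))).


h(5) = -16
g(-16) = -44
f(-44) = -43

-43


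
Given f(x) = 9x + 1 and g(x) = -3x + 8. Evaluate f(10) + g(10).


f(10) = 91
g(10) = -22
Sum = 69

69


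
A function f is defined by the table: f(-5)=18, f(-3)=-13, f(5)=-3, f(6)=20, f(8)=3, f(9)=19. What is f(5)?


Reading from the table at x = 5

-3


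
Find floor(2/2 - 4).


2/2 = 1
1 - 4 = -3
floor(-3) = -3

-3


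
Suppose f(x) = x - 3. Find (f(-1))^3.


f(-1) = -4
(-4)^3 = -64

-64


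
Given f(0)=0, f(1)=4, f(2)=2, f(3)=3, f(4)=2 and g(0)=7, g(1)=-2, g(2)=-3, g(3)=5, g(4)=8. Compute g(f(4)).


f(4) = 2
g(2) = -3

-3


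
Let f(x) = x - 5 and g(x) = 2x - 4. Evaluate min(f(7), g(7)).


f(7) = 2
g(7) = 10
min = 2

2


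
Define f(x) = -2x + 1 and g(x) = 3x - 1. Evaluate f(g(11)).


g(11) = 32
f(32) = -63

-63


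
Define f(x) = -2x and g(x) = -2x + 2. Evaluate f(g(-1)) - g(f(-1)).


f(g(-1)) = -8
g(f(-1)) = -2
Difference = -6

-6


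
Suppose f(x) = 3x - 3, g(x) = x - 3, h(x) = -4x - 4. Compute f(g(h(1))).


h(1) = -8
g(-8) = -11
f(-11) = -36

-36


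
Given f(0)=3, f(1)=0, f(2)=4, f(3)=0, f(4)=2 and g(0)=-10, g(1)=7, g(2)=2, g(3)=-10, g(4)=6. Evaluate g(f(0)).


-10


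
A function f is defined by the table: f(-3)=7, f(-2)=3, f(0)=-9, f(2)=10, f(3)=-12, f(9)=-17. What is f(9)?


Reading from the table at x = 9

-17


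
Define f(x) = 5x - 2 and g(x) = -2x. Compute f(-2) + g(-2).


f(-2) = -12
g(-2) = 4
Sum = -8

-8


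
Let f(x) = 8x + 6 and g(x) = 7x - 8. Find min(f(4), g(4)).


f(4) = 38
g(4) = 20
min = 20

20


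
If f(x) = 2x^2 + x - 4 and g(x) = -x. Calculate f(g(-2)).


g(-2) = 2
f(2) = 2*(2)^2 + 1*(2) - 4 = 6

6


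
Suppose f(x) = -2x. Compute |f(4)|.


f(4) = -8
|-8| = 8

8


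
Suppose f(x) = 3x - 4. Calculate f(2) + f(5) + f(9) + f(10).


62


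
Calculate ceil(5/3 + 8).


5/3 = 1.6667
1.6667 + 8 = 9.6667
ceil(9.6667) = 10

10


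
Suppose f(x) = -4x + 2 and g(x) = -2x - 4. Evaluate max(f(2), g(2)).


-6


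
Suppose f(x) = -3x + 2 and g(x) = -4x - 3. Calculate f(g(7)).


g(7) = -31
f(-31) = 95

95


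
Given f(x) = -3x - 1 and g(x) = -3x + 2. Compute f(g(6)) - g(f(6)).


f(g(6)) = 47
g(f(6)) = 59
Difference = -12

-12


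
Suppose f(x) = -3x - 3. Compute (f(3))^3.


f(3) = -12
(-12)^3 = -1728

-1728


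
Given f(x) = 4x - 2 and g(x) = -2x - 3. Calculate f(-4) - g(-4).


f(-4) = -18
g(-4) = 5
Difference = -23

-23


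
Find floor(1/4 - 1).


1/4 = 0.25
0.25 - 1 = -0.75
floor(-0.75) = -1

-1


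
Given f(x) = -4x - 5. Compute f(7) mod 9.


f(7) = -33
-33 mod 9 = 3

3


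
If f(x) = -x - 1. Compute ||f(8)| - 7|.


f(8) = -9
|-9| = 9
|9 - 7| = 2

2


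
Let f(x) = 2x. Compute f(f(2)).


f(2) = 4
f(4) = 8

8


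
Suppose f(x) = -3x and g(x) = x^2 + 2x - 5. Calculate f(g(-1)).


18


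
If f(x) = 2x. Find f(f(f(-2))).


f(-2) = -4
f(-4) = -8
f(-8) = -16

-16


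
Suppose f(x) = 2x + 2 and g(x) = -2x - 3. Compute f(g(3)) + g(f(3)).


f(g(3)) = -16
g(f(3)) = -19
Sum = -35

-35


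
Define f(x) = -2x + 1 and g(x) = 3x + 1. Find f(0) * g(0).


1


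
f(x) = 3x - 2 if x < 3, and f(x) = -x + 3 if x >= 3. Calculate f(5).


5 satisfies x >= 3
f(5) = -2

-2


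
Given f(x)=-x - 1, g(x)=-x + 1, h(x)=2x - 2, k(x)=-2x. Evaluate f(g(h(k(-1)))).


k(-1) = 2
h(2) = 2
g(2) = -1
f(-1) = 0

0


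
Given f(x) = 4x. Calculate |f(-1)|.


f(-1) = -4
|-4| = 4

4


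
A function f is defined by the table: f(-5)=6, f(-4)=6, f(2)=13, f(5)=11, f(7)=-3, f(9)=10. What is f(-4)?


Reading from the table at x = -4

6


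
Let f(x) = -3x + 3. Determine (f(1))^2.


0


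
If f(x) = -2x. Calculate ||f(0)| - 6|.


f(0) = 0
|0| = 0
|0 - 6| = 6

6


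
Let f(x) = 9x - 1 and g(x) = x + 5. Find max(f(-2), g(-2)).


f(-2) = -19
g(-2) = 3
max = 3

3


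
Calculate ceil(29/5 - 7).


29/5 = 5.8
5.8 - 7 = -1.2
ceil(-1.2) = -1

-1


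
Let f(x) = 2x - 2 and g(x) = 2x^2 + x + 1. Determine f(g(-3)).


g(-3) = 16
f(16) = 30

30


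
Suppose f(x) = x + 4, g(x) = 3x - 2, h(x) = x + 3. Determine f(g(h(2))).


h(2) = 5
g(5) = 13
f(13) = 17

17


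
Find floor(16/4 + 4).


16/4 = 4
4 + 4 = 8
floor(8) = 8

8


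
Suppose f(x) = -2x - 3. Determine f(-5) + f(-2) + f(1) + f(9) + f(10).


-41


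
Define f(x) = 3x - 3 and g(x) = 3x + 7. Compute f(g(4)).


g(4) = 19
f(19) = 54

54


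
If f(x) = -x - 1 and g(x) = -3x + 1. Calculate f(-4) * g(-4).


f(-4) = 3
g(-4) = 13
Product = 39

39


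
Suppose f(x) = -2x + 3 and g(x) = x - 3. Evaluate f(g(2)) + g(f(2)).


f(g(2)) = 5
g(f(2)) = -4
Sum = 1

1


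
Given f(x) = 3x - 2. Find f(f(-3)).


-35


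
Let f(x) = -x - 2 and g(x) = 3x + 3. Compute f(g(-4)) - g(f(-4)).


f(g(-4)) = 7
g(f(-4)) = 9
Difference = -2

-2


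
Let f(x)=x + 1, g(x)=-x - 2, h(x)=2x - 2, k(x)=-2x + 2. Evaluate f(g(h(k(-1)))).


-7


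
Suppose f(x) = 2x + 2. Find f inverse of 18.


8


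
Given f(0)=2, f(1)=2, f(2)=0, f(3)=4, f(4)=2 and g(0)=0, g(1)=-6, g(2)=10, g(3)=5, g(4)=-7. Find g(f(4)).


f(4) = 2
g(2) = 10

10


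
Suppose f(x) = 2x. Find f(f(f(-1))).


f(-1) = -2
f(-2) = -4
f(-4) = -8

-8


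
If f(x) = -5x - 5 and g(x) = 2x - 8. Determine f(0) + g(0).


f(0) = -5
g(0) = -8
Sum = -13

-13


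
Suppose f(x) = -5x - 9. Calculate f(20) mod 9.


f(20) = -109
-109 mod 9 = 8

8


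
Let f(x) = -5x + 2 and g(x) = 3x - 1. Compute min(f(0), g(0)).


f(0) = 2
g(0) = -1
min = -1

-1


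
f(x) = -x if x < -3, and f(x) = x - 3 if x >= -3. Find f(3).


0


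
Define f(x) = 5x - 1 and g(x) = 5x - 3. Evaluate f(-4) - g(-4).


f(-4) = -21
g(-4) = -23
Difference = 2

2


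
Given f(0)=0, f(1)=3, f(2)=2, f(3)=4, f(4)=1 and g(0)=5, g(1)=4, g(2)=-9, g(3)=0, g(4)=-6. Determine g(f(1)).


f(1) = 3
g(3) = 0

0


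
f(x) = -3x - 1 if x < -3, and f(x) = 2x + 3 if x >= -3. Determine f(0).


0 satisfies x >= -3
f(0) = 3

3
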